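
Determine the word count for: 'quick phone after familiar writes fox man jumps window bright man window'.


Counting words by splitting on spaces:
  Word 1: 'quick'
  Word 2: 'phone'
  Word 3: 'after'
  Word 4: 'familiar'
  Word 5: 'writes'
  Word 6: 'fox'
  Word 7: 'man'
  Word 8: 'jumps'
  Word 9: 'window'
  Word 10: 'bright'
  Word 11: 'man'
  Word 12: 'window'
Total words: 12

12


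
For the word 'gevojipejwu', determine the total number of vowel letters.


Scanning each character of 'gevojipejwu':
  Position 1: 'g' -> consonant (running count: 0)
  Position 2: 'e' -> vowel (running count: 1)
  Position 3: 'v' -> consonant (running count: 1)
  Position 4: 'o' -> vowel (running count: 2)
  Position 5: 'j' -> consonant (running count: 2)
  Position 6: 'i' -> vowel (running count: 3)
  Position 7: 'p' -> consonant (running count: 3)
  Position 8: 'e' -> vowel (running count: 4)
  Position 9: 'j' -> consonant (running count: 4)
  Position 10: 'w' -> consonant (running count: 4)
  Position 11: 'u' -> vowel (running count: 5)
Total vowels: 5

5


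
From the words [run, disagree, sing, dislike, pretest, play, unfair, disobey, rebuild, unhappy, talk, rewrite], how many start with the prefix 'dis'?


Checking each word for prefix 'dis':
  'run' -> no (count: 0)
  'disagree' -> YES, starts with 'dis' (count: 1)
  'sing' -> no (count: 1)
  'dislike' -> YES, starts with 'dis' (count: 2)
  'pretest' -> no (count: 2)
  'play' -> no (count: 2)
  'unfair' -> no (count: 2)
  'disobey' -> YES, starts with 'dis' (count: 3)
  'rebuild' -> no (count: 3)
  'unhappy' -> no (count: 3)
  'talk' -> no (count: 3)
  'rewrite' -> no (count: 3)
Total with prefix 'dis': 3

3


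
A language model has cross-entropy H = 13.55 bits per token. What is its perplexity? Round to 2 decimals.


Perplexity formula: PP = 2^H
H = 13.55
PP = 2^13.55
Decompose: 2^13.55 = 2^13 * 2^0.55
2^13 = 8192, 2^0.55 ~ 1.4640857
PP ~ 8192 * 1.4640857 = 11993.7900544
Rounded to 2 decimals: 11993.79

11993.79


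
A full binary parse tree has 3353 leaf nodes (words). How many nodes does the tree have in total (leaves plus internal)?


Leaf nodes (terminals): 3353
Internal nodes = n - 1 = 3353 - 1 = 3352
Total = leaves + internal = 3353 + 3352 = 6705

6705


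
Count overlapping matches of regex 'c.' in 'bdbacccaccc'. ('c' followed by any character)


Pattern: c. means 'c' followed by any character.
Scanning 'bdbacccaccc' position-by-position:
  Pos 0: window 'bd' -> no
  Pos 1: window 'db' -> no
  Pos 2: window 'ba' -> no
  Pos 3: window 'ac' -> no
  Pos 4: window 'cc' -> MATCH
  Pos 5: window 'cc' -> MATCH
  Pos 6: window 'ca' -> MATCH
  Pos 7: window 'ac' -> no
  Pos 8: window 'cc' -> MATCH
  Pos 9: window 'cc' -> MATCH
  Pos 10: window 'c' -> no
Total matches: 5

5


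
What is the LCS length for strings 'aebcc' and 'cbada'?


DP table for LCS of 'aebcc' and 'cbada':
       c  b  a  d  a
    0  0  0  0  0  0
  a 0  0  0  1  1  1
  e 0  0  0  1  1  1
  b 0  0  1  1  1  1
  c 0  1  1  1  1  1
  c 0  1  1  1  1  1
LCS: 'a'
LCS length = 1

1


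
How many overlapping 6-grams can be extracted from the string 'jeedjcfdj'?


String 'jeedjcfdj' has length L = 9.
Number of overlapping n-grams = L - n + 1
Substituting: 9 - 6 + 1 = 4

4


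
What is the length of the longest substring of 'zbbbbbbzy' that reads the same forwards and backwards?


Scanning 'zbbbbbbzy' for palindromic substrings.
Substring at positions 0-7: 'zbbbbbbz'.
Check: reverse('zbbbbbbz') = 'zbbbbbbz' -> palindrome confirmed.
Neighbouring characters ('-' / 'y') break symmetry, so it cannot extend further.
No longer palindromic substring exists; longest length = 8

8


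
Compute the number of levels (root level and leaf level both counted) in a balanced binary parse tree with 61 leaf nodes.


In a balanced binary tree with n leaves the deepest leaf is ceil(log2(n)) edges below the root,
so counting node levels inclusive of root and leaves gives ceil(log2(n)) + 1 levels.
log2(61) = 5.9307
ceil(5.9307) = 6
levels = 6 + 1 = 7

7


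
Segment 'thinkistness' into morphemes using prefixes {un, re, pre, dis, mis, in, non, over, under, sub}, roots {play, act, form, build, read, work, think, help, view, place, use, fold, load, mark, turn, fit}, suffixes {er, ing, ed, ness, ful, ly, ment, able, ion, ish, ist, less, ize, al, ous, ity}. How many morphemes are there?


Segmenting 'thinkistness' against the inventory:
  'think' -> root (morpheme 1)
  'ist' -> suffix (morpheme 2)
  'ness' -> suffix (morpheme 3)
Total morphemes: 3

3


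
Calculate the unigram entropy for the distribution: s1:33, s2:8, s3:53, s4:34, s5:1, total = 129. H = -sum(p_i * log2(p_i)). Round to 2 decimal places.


Computing entropy H = -sum(p_i * log2(p_i)):
  s1: p = 33/129 = 0.2558, -p*log2(p) = 0.5031
  s2: p = 8/129 = 0.0620, -p*log2(p) = 0.2488
  s3: p = 53/129 = 0.4109, -p*log2(p) = 0.5273
  s4: p = 34/129 = 0.2636, -p*log2(p) = 0.5070
  s5: p = 1/129 = 0.0078, -p*log2(p) = 0.0544
H = sum of terms = 1.8406
Rounded to 2 decimals: 1.84

1.84


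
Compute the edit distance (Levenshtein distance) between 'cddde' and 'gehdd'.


Building DP table for s1='cddde' (len 5) and s2='gehdd' (len 5):
       g  e  h  d  d
    0  1  2  3  4  5
  c 1  1  2  3  4  5
  d 2  2  2  3  3  4
  d 3  3  3  3  3  3
  d 4  4  4  4  3  3
  e 5  5  4  5  4  4
Edit distance = dp[5][5] = 4

4


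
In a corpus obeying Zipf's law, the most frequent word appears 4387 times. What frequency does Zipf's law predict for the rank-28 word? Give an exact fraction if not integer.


Zipf's law: freq(rank) = f1 / rank
f1 = 4387, rank = 28
freq = 4387 / 28
GCD(4387, 28) = 1
Simplified: 4387/28

4387/28


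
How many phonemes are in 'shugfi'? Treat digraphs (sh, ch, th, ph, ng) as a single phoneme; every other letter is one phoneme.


Parsing 'shugfi' greedily, digraphs first:
  'sh' -> digraph (1 consonant phoneme) (phonemes so far: 1)
  'u' -> vowel phoneme (phonemes so far: 2)
  'g' -> consonant phoneme (phonemes so far: 3)
  'f' -> consonant phoneme (phonemes so far: 4)
  'i' -> vowel phoneme (phonemes so far: 5)
Total phonemes: 5

5


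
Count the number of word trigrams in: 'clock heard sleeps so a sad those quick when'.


Word trigrams from [9] words:
  Trigram 1: (clock heard sleeps)
  Trigram 2: (heard sleeps so)
  Trigram 3: (sleeps so a)
  Trigram 4: (so a sad)
  Trigram 5: (a sad those)
  Trigram 6: (sad those quick)
  Trigram 7: (those quick when)
Total word trigrams: 9 - 2 = 7

7


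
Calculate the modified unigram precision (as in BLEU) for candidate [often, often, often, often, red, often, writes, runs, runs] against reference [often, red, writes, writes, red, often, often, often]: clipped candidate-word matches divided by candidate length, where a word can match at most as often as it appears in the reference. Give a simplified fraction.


Reference word counts: {'often': 4, 'red': 2, 'writes': 2}
Checking each candidate word (with clipping):
  'often' -> in reference (ref count 4, used 1/4) -> match (matches: 1)
  'often' -> in reference (ref count 4, used 2/4) -> match (matches: 2)
  'often' -> in reference (ref count 4, used 3/4) -> match (matches: 3)
  'often' -> in reference (ref count 4, used 4/4) -> match (matches: 4)
  'red' -> in reference (ref count 2, used 1/2) -> match (matches: 5)
  'often' -> ref count 4 already used up (4/4) -> clipped, no match (matches: 5)
  'writes' -> in reference (ref count 2, used 1/2) -> match (matches: 6)
  'runs' -> not in reference -> no match (matches: 6)
  'runs' -> not in reference -> no match (matches: 6)
Clipped matches: 6, Candidate length: 9
Precision = 6/9 = 2/3

2/3


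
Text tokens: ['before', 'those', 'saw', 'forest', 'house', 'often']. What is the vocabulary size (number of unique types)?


Listing all tokens and tracking unique types:
  Token 1: 'before' -> NEW (unique so far: 1)
  Token 2: 'those' -> NEW (unique so far: 2)
  Token 3: 'saw' -> NEW (unique so far: 3)
  Token 4: 'forest' -> NEW (unique so far: 4)
  Token 5: 'house' -> NEW (unique so far: 5)
  Token 6: 'often' -> NEW (unique so far: 6)
Unique types: ('before', 'forest', 'house', 'often', 'saw', 'those')
Vocabulary size: 6

6


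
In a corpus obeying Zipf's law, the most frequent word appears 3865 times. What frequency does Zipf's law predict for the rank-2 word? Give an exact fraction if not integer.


Zipf's law: freq(rank) = f1 / rank
f1 = 3865, rank = 2
freq = 3865 / 2
GCD(3865, 2) = 1
Simplified: 3865/2

3865/2


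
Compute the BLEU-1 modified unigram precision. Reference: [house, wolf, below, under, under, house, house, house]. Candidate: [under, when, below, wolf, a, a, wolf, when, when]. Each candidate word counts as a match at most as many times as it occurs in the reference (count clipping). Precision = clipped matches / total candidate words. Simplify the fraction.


Reference word counts: {'below': 1, 'house': 4, 'under': 2, 'wolf': 1}
Checking each candidate word (with clipping):
  'under' -> in reference (ref count 2, used 1/2) -> match (matches: 1)
  'when' -> not in reference -> no match (matches: 1)
  'below' -> in reference (ref count 1, used 1/1) -> match (matches: 2)
  'wolf' -> in reference (ref count 1, used 1/1) -> match (matches: 3)
  'a' -> not in reference -> no match (matches: 3)
  'a' -> not in reference -> no match (matches: 3)
  'wolf' -> ref count 1 already used up (1/1) -> clipped, no match (matches: 3)
  'when' -> not in reference -> no match (matches: 3)
  'when' -> not in reference -> no match (matches: 3)
Clipped matches: 3, Candidate length: 9
Precision = 3/9 = 1/3

1/3


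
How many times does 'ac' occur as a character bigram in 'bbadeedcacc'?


Scanning 'bbadeedcacc' for bigram 'ac':
  Position 0: 'bb' -> no
  Position 1: 'ba' -> no
  Position 2: 'ad' -> no
  Position 3: 'de' -> no
  Position 4: 'ee' -> no
  Position 5: 'ed' -> no
  Position 6: 'dc' -> no
  Position 7: 'ca' -> no
  Position 8: 'ac' -> MATCH
  Position 9: 'cc' -> no
Total matches: 1

1


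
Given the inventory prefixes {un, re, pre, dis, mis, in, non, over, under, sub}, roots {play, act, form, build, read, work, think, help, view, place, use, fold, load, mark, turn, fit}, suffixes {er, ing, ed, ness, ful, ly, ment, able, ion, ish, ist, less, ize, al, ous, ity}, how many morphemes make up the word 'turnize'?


Segmenting 'turnize' against the inventory:
  'turn' -> root (morpheme 1)
  'ize' -> suffix (morpheme 2)
Total morphemes: 2

2


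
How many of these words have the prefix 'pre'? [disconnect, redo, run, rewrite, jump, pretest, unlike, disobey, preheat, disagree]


Checking each word for prefix 'pre':
  'disconnect' -> no (count: 0)
  'redo' -> no (count: 0)
  'run' -> no (count: 0)
  'rewrite' -> no (count: 0)
  'jump' -> no (count: 0)
  'pretest' -> YES, starts with 'pre' (count: 1)
  'unlike' -> no (count: 1)
  'disobey' -> no (count: 1)
  'preheat' -> YES, starts with 'pre' (count: 2)
  'disagree' -> no (count: 2)
Total with prefix 'pre': 2

2


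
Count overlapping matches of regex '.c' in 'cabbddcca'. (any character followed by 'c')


Pattern: .c means any character followed by 'c'.
Scanning 'cabbddcca' position-by-position:
  Pos 0: window 'ca' -> no
  Pos 1: window 'ab' -> no
  Pos 2: window 'bb' -> no
  Pos 3: window 'bd' -> no
  Pos 4: window 'dd' -> no
  Pos 5: window 'dc' -> MATCH
  Pos 6: window 'cc' -> MATCH
  Pos 7: window 'ca' -> no
  Pos 8: window 'a' -> no
Total matches: 2

2


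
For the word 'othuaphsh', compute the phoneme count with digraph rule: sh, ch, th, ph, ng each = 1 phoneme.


Parsing 'othuaphsh' greedily, digraphs first:
  'o' -> vowel phoneme (phonemes so far: 1)
  'th' -> digraph (1 consonant phoneme) (phonemes so far: 2)
  'u' -> vowel phoneme (phonemes so far: 3)
  'a' -> vowel phoneme (phonemes so far: 4)
  'ph' -> digraph (1 consonant phoneme) (phonemes so far: 5)
  'sh' -> digraph (1 consonant phoneme) (phonemes so far: 6)
Total phonemes: 6

6


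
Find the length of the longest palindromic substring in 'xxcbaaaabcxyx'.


Scanning 'xxcbaaaabcxyx' for palindromic substrings.
Substring at positions 1-10: 'xcbaaaabcx'.
Check: reverse('xcbaaaabcx') = 'xcbaaaabcx' -> palindrome confirmed.
Neighbouring characters ('x' / 'y') break symmetry, so it cannot extend further.
No longer palindromic substring exists; longest length = 10

10


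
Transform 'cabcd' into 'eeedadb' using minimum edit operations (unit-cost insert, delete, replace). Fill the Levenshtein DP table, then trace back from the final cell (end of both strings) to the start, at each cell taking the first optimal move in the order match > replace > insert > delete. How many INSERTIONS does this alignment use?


Edit distance = 6. Backtracking from cell (5, 7) with preference match > replace > insert > delete,
then listing the resulting alignment 'cabcd' -> 'eeedadb' left to right:
  Step 1: insert 'e' [insertion #1]
  Step 2: replace c->e
  Step 3: replace a->e
  Step 4: replace b->d
  Step 5: replace c->a
  Step 6: keep 'd'
  Step 7: insert 'b' [insertion #2]
Total insertions: 2

2


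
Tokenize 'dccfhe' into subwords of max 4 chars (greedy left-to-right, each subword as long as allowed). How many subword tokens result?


'dccfhe' has 6 characters.
Chunking with max size 4:
  Chunk 1: 'dccf' (positions 0-3)
  Chunk 2: 'he' (positions 4-5)
Total chunks: ceil(6 / 4) = 2

2


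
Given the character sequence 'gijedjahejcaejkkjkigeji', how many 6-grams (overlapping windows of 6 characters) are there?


String 'gijedjahejcaejkkjkigeji' has length L = 23.
Number of overlapping n-grams = L - n + 1
Substituting: 23 - 6 + 1 = 18

18


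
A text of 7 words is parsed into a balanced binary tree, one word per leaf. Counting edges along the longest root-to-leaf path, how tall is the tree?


In a balanced binary tree with n leaves the deepest leaf is ceil(log2(n)) edges below the root.
log2(7) = 2.8074
ceil(2.8074) = 3
height (edges) = 3

3


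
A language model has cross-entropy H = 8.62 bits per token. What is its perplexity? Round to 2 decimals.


Perplexity formula: PP = 2^H
H = 8.62
PP = 2^8.62
Decompose: 2^8.62 = 2^8 * 2^0.62
2^8 = 256, 2^0.62 ~ 1.5368752
PP ~ 256 * 1.5368752 = 393.4400512
Rounded to 2 decimals: 393.44

393.44


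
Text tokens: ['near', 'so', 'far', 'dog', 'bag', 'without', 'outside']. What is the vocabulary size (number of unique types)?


Listing all tokens and tracking unique types:
  Token 1: 'near' -> NEW (unique so far: 1)
  Token 2: 'so' -> NEW (unique so far: 2)
  Token 3: 'far' -> NEW (unique so far: 3)
  Token 4: 'dog' -> NEW (unique so far: 4)
  Token 5: 'bag' -> NEW (unique so far: 5)
  Token 6: 'without' -> NEW (unique so far: 6)
  Token 7: 'outside' -> NEW (unique so far: 7)
Unique types: ('bag', 'dog', 'far', 'near', 'outside', 'so', 'without')
Vocabulary size: 7

7


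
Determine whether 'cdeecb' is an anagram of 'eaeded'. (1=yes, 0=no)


Sort characters of 'cdeecb': 'bccdee'
Sort characters of 'eaeded': 'addeee'
Sorted forms differ -> they are NOT anagrams
Result: 0

0


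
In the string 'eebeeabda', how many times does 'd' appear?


Scanning 'eebeeabda' for 'd':
  Position 7: 'd' -> MATCH (count: 1)
Total occurrences of 'd': 1

1


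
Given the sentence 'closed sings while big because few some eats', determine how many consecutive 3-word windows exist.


Word trigrams from [8] words:
  Trigram 1: (closed sings while)
  Trigram 2: (sings while big)
  Trigram 3: (while big because)
  Trigram 4: (big because few)
  Trigram 5: (because few some)
  Trigram 6: (few some eats)
Total word trigrams: 8 - 2 = 6

6


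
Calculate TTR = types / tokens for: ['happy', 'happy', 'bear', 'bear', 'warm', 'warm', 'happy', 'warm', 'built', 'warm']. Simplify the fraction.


Tokens: 10
Unique types: ('bear', 'built', 'happy', 'warm') = 4
TTR = 4/10
Simplify: divide both by 2 -> 2/5
TTR = 2/5

2/5


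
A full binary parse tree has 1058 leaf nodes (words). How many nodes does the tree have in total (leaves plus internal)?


Leaf nodes (terminals): 1058
Internal nodes = n - 1 = 1058 - 1 = 1057
Total = leaves + internal = 1058 + 1057 = 2115

2115


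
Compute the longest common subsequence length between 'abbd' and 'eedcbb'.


DP table for LCS of 'abbd' and 'eedcbb':
       e  e  d  c  b  b
    0  0  0  0  0  0  0
  a 0  0  0  0  0  0  0
  b 0  0  0  0  0  1  1
  b 0  0  0  0  0  1  2
  d 0  0  0  1  1  1  2
LCS: 'bb'
LCS length = 2

2


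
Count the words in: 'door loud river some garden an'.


Counting words by splitting on spaces:
  Word 1: 'door'
  Word 2: 'loud'
  Word 3: 'river'
  Word 4: 'some'
  Word 5: 'garden'
  Word 6: 'an'
Total words: 6

6


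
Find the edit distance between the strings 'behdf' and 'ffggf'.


Building DP table for s1='behdf' (len 5) and s2='ffggf' (len 5):
       f  f  g  g  f
    0  1  2  3  4  5
  b 1  1  2  3  4  5
  e 2  2  2  3  4  5
  h 3  3  3  3  4  5
  d 4  4  4  4  4  5
  f 5  4  4  5  5  4
Edit distance = dp[5][5] = 4

4


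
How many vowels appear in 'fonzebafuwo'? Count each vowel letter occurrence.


Scanning each character of 'fonzebafuwo':
  Position 1: 'f' -> consonant (running count: 0)
  Position 2: 'o' -> vowel (running count: 1)
  Position 3: 'n' -> consonant (running count: 1)
  Position 4: 'z' -> consonant (running count: 1)
  Position 5: 'e' -> vowel (running count: 2)
  Position 6: 'b' -> consonant (running count: 2)
  Position 7: 'a' -> vowel (running count: 3)
  Position 8: 'f' -> consonant (running count: 3)
  Position 9: 'u' -> vowel (running count: 4)
  Position 10: 'w' -> consonant (running count: 4)
  Position 11: 'o' -> vowel (running count: 5)
Total vowels: 5

5


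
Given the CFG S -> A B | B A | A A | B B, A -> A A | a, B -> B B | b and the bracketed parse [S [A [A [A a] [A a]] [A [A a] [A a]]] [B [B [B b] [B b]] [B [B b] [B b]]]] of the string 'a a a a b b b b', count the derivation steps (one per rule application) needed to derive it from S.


Every bracketed nonterminal node [X ...] in the tree is produced by exactly one rule application.
Reading the tree off as a leftmost derivation:
  Step 1: S  =>  A B   (applied S -> A B)
  Step 2: A B  =>  A A B   (applied A -> A A)
  Step 3: A A B  =>  A A A B   (applied A -> A A)
  Step 4: A A A B  =>  a A A B   (applied A -> a)
  Step 5: a A A B  =>  a a A B   (applied A -> a)
  Step 6: a a A B  =>  a a A A B   (applied A -> A A)
  Step 7: a a A A B  =>  a a a A B   (applied A -> a)
  Step 8: a a a A B  =>  a a a a B   (applied A -> a)
  Step 9: a a a a B  =>  a a a a B B   (applied B -> B B)
  Step 10: a a a a B B  =>  a a a a B B B   (applied B -> B B)
  Step 11: a a a a B B B  =>  a a a a b B B   (applied B -> b)
  Step 12: a a a a b B B  =>  a a a a b b B   (applied B -> b)
  Step 13: a a a a b b B  =>  a a a a b b B B   (applied B -> B B)
  Step 14: a a a a b b B B  =>  a a a a b b b B   (applied B -> b)
  Step 15: a a a a b b b B  =>  a a a a b b b b   (applied B -> b)
Final yield: a a a a b b b b
Total rewrite steps: 15

15


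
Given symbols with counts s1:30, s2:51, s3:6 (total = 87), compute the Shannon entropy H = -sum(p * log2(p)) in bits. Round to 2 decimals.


Computing entropy H = -sum(p_i * log2(p_i)):
  s1: p = 30/87 = 0.3448, -p*log2(p) = 0.5297
  s2: p = 51/87 = 0.5862, -p*log2(p) = 0.4517
  s3: p = 6/87 = 0.0690, -p*log2(p) = 0.2661
H = sum of terms = 1.2475
Rounded to 2 decimals: 1.25

1.25


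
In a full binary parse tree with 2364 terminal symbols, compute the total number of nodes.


Leaf nodes (terminals): 2364
Internal nodes = n - 1 = 2364 - 1 = 2363
Total = leaves + internal = 2364 + 2363 = 4727

4727


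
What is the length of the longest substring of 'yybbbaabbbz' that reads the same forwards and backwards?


Scanning 'yybbbaabbbz' for palindromic substrings.
Substring at positions 2-9: 'bbbaabbb'.
Check: reverse('bbbaabbb') = 'bbbaabbb' -> palindrome confirmed.
Neighbouring characters ('y' / 'z') break symmetry, so it cannot extend further.
No longer palindromic substring exists; longest length = 8

8


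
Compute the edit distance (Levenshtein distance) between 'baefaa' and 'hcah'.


Building DP table for s1='baefaa' (len 6) and s2='hcah' (len 4):
       h  c  a  h
    0  1  2  3  4
  b 1  1  2  3  4
  a 2  2  2  2  3
  e 3  3  3  3  3
  f 4  4  4  4  4
  a 5  5  5  4  5
  a 6  6  6  5  5
Edit distance = dp[6][4] = 5

5


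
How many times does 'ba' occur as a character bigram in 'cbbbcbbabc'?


Scanning 'cbbbcbbabc' for bigram 'ba':
  Position 0: 'cb' -> no
  Position 1: 'bb' -> no
  Position 2: 'bb' -> no
  Position 3: 'bc' -> no
  Position 4: 'cb' -> no
  Position 5: 'bb' -> no
  Position 6: 'ba' -> MATCH
  Position 7: 'ab' -> no
  Position 8: 'bc' -> no
Total matches: 1

1


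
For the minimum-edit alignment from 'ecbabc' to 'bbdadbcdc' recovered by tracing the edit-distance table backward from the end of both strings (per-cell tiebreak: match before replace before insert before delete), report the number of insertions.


Edit distance = 6. Backtracking from cell (6, 9) with preference match > replace > insert > delete,
then listing the resulting alignment 'ecbabc' -> 'bbdadbcdc' left to right:
  Step 1: replace e->b
  Step 2: replace c->b
  Step 3: replace b->d
  Step 4: keep 'a'
  Step 5: insert 'd' [insertion #1]
  Step 6: keep 'b'
  Step 7: insert 'c' [insertion #2]
  Step 8: insert 'd' [insertion #3]
  Step 9: keep 'c'
Total insertions: 3

3


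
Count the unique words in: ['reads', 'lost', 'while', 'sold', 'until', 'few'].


Listing all tokens and tracking unique types:
  Token 1: 'reads' -> NEW (unique so far: 1)
  Token 2: 'lost' -> NEW (unique so far: 2)
  Token 3: 'while' -> NEW (unique so far: 3)
  Token 4: 'sold' -> NEW (unique so far: 4)
  Token 5: 'until' -> NEW (unique so far: 5)
  Token 6: 'few' -> NEW (unique so far: 6)
Unique types: ('few', 'lost', 'reads', 'sold', 'until', 'while')
Vocabulary size: 6

6


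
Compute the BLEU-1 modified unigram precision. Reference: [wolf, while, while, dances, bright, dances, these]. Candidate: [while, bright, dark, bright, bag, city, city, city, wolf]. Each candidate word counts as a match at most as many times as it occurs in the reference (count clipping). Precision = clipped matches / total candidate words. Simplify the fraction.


Reference word counts: {'bright': 1, 'dances': 2, 'these': 1, 'while': 2, 'wolf': 1}
Checking each candidate word (with clipping):
  'while' -> in reference (ref count 2, used 1/2) -> match (matches: 1)
  'bright' -> in reference (ref count 1, used 1/1) -> match (matches: 2)
  'dark' -> not in reference -> no match (matches: 2)
  'bright' -> ref count 1 already used up (1/1) -> clipped, no match (matches: 2)
  'bag' -> not in reference -> no match (matches: 2)
  'city' -> not in reference -> no match (matches: 2)
  'city' -> not in reference -> no match (matches: 2)
  'city' -> not in reference -> no match (matches: 2)
  'wolf' -> in reference (ref count 1, used 1/1) -> match (matches: 3)
Clipped matches: 3, Candidate length: 9
Precision = 3/9 = 1/3

1/3


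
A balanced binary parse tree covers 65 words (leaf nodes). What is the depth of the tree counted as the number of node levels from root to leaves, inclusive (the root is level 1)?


In a balanced binary tree with n leaves the deepest leaf is ceil(log2(n)) edges below the root,
so counting node levels inclusive of root and leaves gives ceil(log2(n)) + 1 levels.
log2(65) = 6.0224
ceil(6.0224) = 7
levels = 7 + 1 = 8

8


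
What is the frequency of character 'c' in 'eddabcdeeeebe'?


Scanning 'eddabcdeeeebe' for 'c':
  Position 5: 'c' -> MATCH (count: 1)
Total occurrences of 'c': 1

1


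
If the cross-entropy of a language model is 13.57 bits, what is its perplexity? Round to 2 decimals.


Perplexity formula: PP = 2^H
H = 13.57
PP = 2^13.57
Decompose: 2^13.57 = 2^13 * 2^0.57
2^13 = 8192, 2^0.57 ~ 1.4845236
PP ~ 8192 * 1.4845236 = 12161.2173312
Rounded to 2 decimals: 12161.22

12161.22


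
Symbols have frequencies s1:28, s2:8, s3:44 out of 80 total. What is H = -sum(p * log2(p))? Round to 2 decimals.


Computing entropy H = -sum(p_i * log2(p_i)):
  s1: p = 28/80 = 0.3500, -p*log2(p) = 0.5301
  s2: p = 8/80 = 0.1000, -p*log2(p) = 0.3322
  s3: p = 44/80 = 0.5500, -p*log2(p) = 0.4744
H = sum of terms = 1.3367
Rounded to 2 decimals: 1.34

1.34


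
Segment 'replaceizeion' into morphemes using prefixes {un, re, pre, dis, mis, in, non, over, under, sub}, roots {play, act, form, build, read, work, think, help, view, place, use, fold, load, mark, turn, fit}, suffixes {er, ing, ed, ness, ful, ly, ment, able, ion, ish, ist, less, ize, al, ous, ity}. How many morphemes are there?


Segmenting 'replaceizeion' against the inventory:
  're' -> prefix (morpheme 1)
  'place' -> root (morpheme 2)
  'ize' -> suffix (morpheme 3)
  'ion' -> suffix (morpheme 4)
Total morphemes: 4

4


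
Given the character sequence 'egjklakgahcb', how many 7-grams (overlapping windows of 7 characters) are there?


String 'egjklakgahcb' has length L = 12.
Number of overlapping n-grams = L - n + 1
Substituting: 12 - 7 + 1 = 6

6


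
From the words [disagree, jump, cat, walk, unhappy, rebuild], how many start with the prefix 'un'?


Checking each word for prefix 'un':
  'disagree' -> no (count: 0)
  'jump' -> no (count: 0)
  'cat' -> no (count: 0)
  'walk' -> no (count: 0)
  'unhappy' -> YES, starts with 'un' (count: 1)
  'rebuild' -> no (count: 1)
Total with prefix 'un': 1

1


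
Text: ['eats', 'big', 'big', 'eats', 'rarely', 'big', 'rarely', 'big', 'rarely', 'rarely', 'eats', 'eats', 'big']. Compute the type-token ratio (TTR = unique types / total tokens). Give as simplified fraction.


Tokens: 13
Unique types: ('big', 'eats', 'rarely') = 3
TTR = 3/13
Already in lowest terms.

3/13


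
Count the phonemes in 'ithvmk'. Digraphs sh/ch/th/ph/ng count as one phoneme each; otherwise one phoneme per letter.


Parsing 'ithvmk' greedily, digraphs first:
  'i' -> vowel phoneme (phonemes so far: 1)
  'th' -> digraph (1 consonant phoneme) (phonemes so far: 2)
  'v' -> consonant phoneme (phonemes so far: 3)
  'm' -> consonant phoneme (phonemes so far: 4)
  'k' -> consonant phoneme (phonemes so far: 5)
Total phonemes: 5

5


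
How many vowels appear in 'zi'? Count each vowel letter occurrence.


Scanning each character of 'zi':
  Position 1: 'z' -> consonant (running count: 0)
  Position 2: 'i' -> vowel (running count: 1)
Total vowels: 1

1


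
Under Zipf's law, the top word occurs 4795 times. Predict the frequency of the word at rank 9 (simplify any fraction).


Zipf's law: freq(rank) = f1 / rank
f1 = 4795, rank = 9
freq = 4795 / 9
GCD(4795, 9) = 1
Simplified: 4795/9

4795/9


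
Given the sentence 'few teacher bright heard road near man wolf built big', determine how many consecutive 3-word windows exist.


Word trigrams from [10] words:
  Trigram 1: (few teacher bright)
  Trigram 2: (teacher bright heard)
  Trigram 3: (bright heard road)
  Trigram 4: (heard road near)
  Trigram 5: (road near man)
  Trigram 6: (near man wolf)
  Trigram 7: (man wolf built)
  Trigram 8: (wolf built big)
Total word trigrams: 10 - 2 = 8

8


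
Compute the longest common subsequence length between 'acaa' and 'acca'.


DP table for LCS of 'acaa' and 'acca':
       a  c  c  a
    0  0  0  0  0
  a 0  1  1  1  1
  c 0  1  2  2  2
  a 0  1  2  2  3
  a 0  1  2  2  3
LCS: 'aca'
LCS length = 3

3


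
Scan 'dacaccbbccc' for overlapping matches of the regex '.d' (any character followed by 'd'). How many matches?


Pattern: .d means any character followed by 'd'.
Scanning 'dacaccbbccc' position-by-position:
  Pos 0: window 'da' -> no
  Pos 1: window 'ac' -> no
  Pos 2: window 'ca' -> no
  Pos 3: window 'ac' -> no
  Pos 4: window 'cc' -> no
  Pos 5: window 'cb' -> no
  Pos 6: window 'bb' -> no
  Pos 7: window 'bc' -> no
  Pos 8: window 'cc' -> no
  Pos 9: window 'cc' -> no
  Pos 10: window 'c' -> no
Total matches: 0

0


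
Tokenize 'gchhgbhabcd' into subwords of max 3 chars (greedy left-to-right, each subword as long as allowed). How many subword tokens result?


'gchhgbhabcd' has 11 characters.
Chunking with max size 3:
  Chunk 1: 'gch' (positions 0-2)
  Chunk 2: 'hgb' (positions 3-5)
  Chunk 3: 'hab' (positions 6-8)
  Chunk 4: 'cd' (positions 9-10)
Total chunks: ceil(11 / 3) = 4

4


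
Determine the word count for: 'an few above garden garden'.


Counting words by splitting on spaces:
  Word 1: 'an'
  Word 2: 'few'
  Word 3: 'above'
  Word 4: 'garden'
  Word 5: 'garden'
Total words: 5

5


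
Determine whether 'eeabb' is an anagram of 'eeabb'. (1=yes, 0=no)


Sort characters of 'eeabb': 'abbee'
Sort characters of 'eeabb': 'abbee'
Sorted forms match -> they ARE anagrams
Result: 1

1


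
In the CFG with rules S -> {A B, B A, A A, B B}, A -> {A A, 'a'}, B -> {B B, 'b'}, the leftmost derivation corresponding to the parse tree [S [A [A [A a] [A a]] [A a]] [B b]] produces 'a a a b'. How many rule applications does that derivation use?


Every bracketed nonterminal node [X ...] in the tree is produced by exactly one rule application.
Reading the tree off as a leftmost derivation:
  Step 1: S  =>  A B   (applied S -> A B)
  Step 2: A B  =>  A A B   (applied A -> A A)
  Step 3: A A B  =>  A A A B   (applied A -> A A)
  Step 4: A A A B  =>  a A A B   (applied A -> a)
  Step 5: a A A B  =>  a a A B   (applied A -> a)
  Step 6: a a A B  =>  a a a B   (applied A -> a)
  Step 7: a a a B  =>  a a a b   (applied B -> b)
Final yield: a a a b
Total rewrite steps: 7

7


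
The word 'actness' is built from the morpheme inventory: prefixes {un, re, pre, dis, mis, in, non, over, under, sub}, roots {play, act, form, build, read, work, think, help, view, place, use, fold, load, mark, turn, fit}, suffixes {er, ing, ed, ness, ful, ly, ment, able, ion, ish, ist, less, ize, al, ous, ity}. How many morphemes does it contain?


Segmenting 'actness' against the inventory:
  'act' -> root (morpheme 1)
  'ness' -> suffix (morpheme 2)
Total morphemes: 2

2


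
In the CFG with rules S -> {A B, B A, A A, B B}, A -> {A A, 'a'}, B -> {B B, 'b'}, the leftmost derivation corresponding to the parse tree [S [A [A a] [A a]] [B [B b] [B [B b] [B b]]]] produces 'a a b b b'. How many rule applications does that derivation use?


Every bracketed nonterminal node [X ...] in the tree is produced by exactly one rule application.
Reading the tree off as a leftmost derivation:
  Step 1: S  =>  A B   (applied S -> A B)
  Step 2: A B  =>  A A B   (applied A -> A A)
  Step 3: A A B  =>  a A B   (applied A -> a)
  Step 4: a A B  =>  a a B   (applied A -> a)
  Step 5: a a B  =>  a a B B   (applied B -> B B)
  Step 6: a a B B  =>  a a b B   (applied B -> b)
  Step 7: a a b B  =>  a a b B B   (applied B -> B B)
  Step 8: a a b B B  =>  a a b b B   (applied B -> b)
  Step 9: a a b b B  =>  a a b b b   (applied B -> b)
Final yield: a a b b b
Total rewrite steps: 9

9


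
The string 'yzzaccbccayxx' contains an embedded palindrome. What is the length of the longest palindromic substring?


Scanning 'yzzaccbccayxx' for palindromic substrings.
Substring at positions 3-9: 'accbcca'.
Check: reverse('accbcca') = 'accbcca' -> palindrome confirmed.
Neighbouring characters ('z' / 'y') break symmetry, so it cannot extend further.
No longer palindromic substring exists; longest length = 7

7


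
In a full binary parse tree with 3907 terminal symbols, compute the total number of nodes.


Leaf nodes (terminals): 3907
Internal nodes = n - 1 = 3907 - 1 = 3906
Total = leaves + internal = 3907 + 3906 = 7813

7813


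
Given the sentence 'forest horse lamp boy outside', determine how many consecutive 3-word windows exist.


Word trigrams from [5] words:
  Trigram 1: (forest horse lamp)
  Trigram 2: (horse lamp boy)
  Trigram 3: (lamp boy outside)
Total word trigrams: 5 - 2 = 3

3


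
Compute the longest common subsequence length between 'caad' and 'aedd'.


DP table for LCS of 'caad' and 'aedd':
       a  e  d  d
    0  0  0  0  0
  c 0  0  0  0  0
  a 0  1  1  1  1
  a 0  1  1  1  1
  d 0  1  1  2  2
LCS: 'ad'
LCS length = 2

2


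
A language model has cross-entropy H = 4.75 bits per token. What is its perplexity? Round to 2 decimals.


Perplexity formula: PP = 2^H
H = 4.75
PP = 2^4.75
Decompose: 2^4.75 = 2^4 * 2^0.75
2^4 = 16, 2^0.75 ~ 1.6817928
PP ~ 16 * 1.6817928 = 26.9086848
Rounded to 2 decimals: 26.91

26.91


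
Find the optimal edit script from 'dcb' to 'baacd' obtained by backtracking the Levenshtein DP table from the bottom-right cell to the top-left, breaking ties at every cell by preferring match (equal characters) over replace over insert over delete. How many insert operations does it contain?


Edit distance = 4. Backtracking from cell (3, 5) with preference match > replace > insert > delete,
then listing the resulting alignment 'dcb' -> 'baacd' left to right:
  Step 1: insert 'b' [insertion #1]
  Step 2: insert 'a' [insertion #2]
  Step 3: replace d->a
  Step 4: keep 'c'
  Step 5: replace b->d
Total insertions: 2

2


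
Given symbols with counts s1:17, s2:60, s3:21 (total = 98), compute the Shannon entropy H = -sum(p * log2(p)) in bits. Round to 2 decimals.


Computing entropy H = -sum(p_i * log2(p_i)):
  s1: p = 17/98 = 0.1735, -p*log2(p) = 0.4384
  s2: p = 60/98 = 0.6122, -p*log2(p) = 0.4334
  s3: p = 21/98 = 0.2143, -p*log2(p) = 0.4762
H = sum of terms = 1.3480
Rounded to 2 decimals: 1.35

1.35


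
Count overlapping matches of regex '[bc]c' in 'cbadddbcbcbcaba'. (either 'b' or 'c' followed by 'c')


Pattern: [bc]c means either 'b' or 'c' followed by 'c'.
Scanning 'cbadddbcbcbcaba' position-by-position:
  Pos 0: window 'cb' -> no
  Pos 1: window 'ba' -> no
  Pos 2: window 'ad' -> no
  Pos 3: window 'dd' -> no
  Pos 4: window 'dd' -> no
  Pos 5: window 'db' -> no
  Pos 6: window 'bc' -> MATCH
  Pos 7: window 'cb' -> no
  Pos 8: window 'bc' -> MATCH
  Pos 9: window 'cb' -> no
  Pos 10: window 'bc' -> MATCH
  Pos 11: window 'ca' -> no
  Pos 12: window 'ab' -> no
  Pos 13: window 'ba' -> no
  Pos 14: window 'a' -> no
Total matches: 3

3


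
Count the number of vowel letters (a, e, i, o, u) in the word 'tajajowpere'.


Scanning each character of 'tajajowpere':
  Position 1: 't' -> consonant (running count: 0)
  Position 2: 'a' -> vowel (running count: 1)
  Position 3: 'j' -> consonant (running count: 1)
  Position 4: 'a' -> vowel (running count: 2)
  Position 5: 'j' -> consonant (running count: 2)
  Position 6: 'o' -> vowel (running count: 3)
  Position 7: 'w' -> consonant (running count: 3)
  Position 8: 'p' -> consonant (running count: 3)
  Position 9: 'e' -> vowel (running count: 4)
  Position 10: 'r' -> consonant (running count: 4)
  Position 11: 'e' -> vowel (running count: 5)
Total vowels: 5

5


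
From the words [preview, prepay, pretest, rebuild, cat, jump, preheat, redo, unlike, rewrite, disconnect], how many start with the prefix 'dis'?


Checking each word for prefix 'dis':
  'preview' -> no (count: 0)
  'prepay' -> no (count: 0)
  'pretest' -> no (count: 0)
  'rebuild' -> no (count: 0)
  'cat' -> no (count: 0)
  'jump' -> no (count: 0)
  'preheat' -> no (count: 0)
  'redo' -> no (count: 0)
  'unlike' -> no (count: 0)
  'rewrite' -> no (count: 0)
  'disconnect' -> YES, starts with 'dis' (count: 1)
Total with prefix 'dis': 1

1


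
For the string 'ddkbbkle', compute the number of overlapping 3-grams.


String 'ddkbbkle' has length L = 8.
Number of overlapping n-grams = L - n + 1
Substituting: 8 - 3 + 1 = 6

6


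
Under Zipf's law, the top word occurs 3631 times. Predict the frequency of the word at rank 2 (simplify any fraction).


Zipf's law: freq(rank) = f1 / rank
f1 = 3631, rank = 2
freq = 3631 / 2
GCD(3631, 2) = 1
Simplified: 3631/2

3631/2


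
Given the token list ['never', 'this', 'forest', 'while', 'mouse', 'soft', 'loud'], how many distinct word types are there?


Listing all tokens and tracking unique types:
  Token 1: 'never' -> NEW (unique so far: 1)
  Token 2: 'this' -> NEW (unique so far: 2)
  Token 3: 'forest' -> NEW (unique so far: 3)
  Token 4: 'while' -> NEW (unique so far: 4)
  Token 5: 'mouse' -> NEW (unique so far: 5)
  Token 6: 'soft' -> NEW (unique so far: 6)
  Token 7: 'loud' -> NEW (unique so far: 7)
Unique types: ('forest', 'loud', 'mouse', 'never', 'soft', 'this', 'while')
Vocabulary size: 7

7


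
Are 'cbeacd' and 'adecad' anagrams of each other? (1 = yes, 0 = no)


Sort characters of 'cbeacd': 'abccde'
Sort characters of 'adecad': 'aacdde'
Sorted forms differ -> they are NOT anagrams
Result: 0

0


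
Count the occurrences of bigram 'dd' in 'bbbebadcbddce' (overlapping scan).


Scanning 'bbbebadcbddce' for bigram 'dd':
  Position 0: 'bb' -> no
  Position 1: 'bb' -> no
  Position 2: 'be' -> no
  Position 3: 'eb' -> no
  Position 4: 'ba' -> no
  Position 5: 'ad' -> no
  Position 6: 'dc' -> no
  Position 7: 'cb' -> no
  Position 8: 'bd' -> no
  Position 9: 'dd' -> MATCH
  Position 10: 'dc' -> no
  Position 11: 'ce' -> no
Total matches: 1

1


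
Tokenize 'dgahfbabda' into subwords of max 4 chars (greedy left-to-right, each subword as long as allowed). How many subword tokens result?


'dgahfbabda' has 10 characters.
Chunking with max size 4:
  Chunk 1: 'dgah' (positions 0-3)
  Chunk 2: 'fbab' (positions 4-7)
  Chunk 3: 'da' (positions 8-9)
Total chunks: ceil(10 / 4) = 3

3


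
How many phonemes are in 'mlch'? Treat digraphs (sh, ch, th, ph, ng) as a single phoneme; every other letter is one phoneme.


Parsing 'mlch' greedily, digraphs first:
  'm' -> consonant phoneme (phonemes so far: 1)
  'l' -> consonant phoneme (phonemes so far: 2)
  'ch' -> digraph (1 consonant phoneme) (phonemes so far: 3)
Total phonemes: 3

3


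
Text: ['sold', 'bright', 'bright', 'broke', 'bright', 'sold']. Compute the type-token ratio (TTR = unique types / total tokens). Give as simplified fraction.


Tokens: 6
Unique types: ('bright', 'broke', 'sold') = 3
TTR = 3/6
Simplify: divide both by 3 -> 1/2
TTR = 1/2

1/2


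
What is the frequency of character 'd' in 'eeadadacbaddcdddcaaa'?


Scanning 'eeadadacbaddcdddcaaa' for 'd':
  Position 3: 'd' -> MATCH (count: 1)
  Position 5: 'd' -> MATCH (count: 2)
  Position 10: 'd' -> MATCH (count: 3)
  Position 11: 'd' -> MATCH (count: 4)
  Position 13: 'd' -> MATCH (count: 5)
  Position 14: 'd' -> MATCH (count: 6)
  Position 15: 'd' -> MATCH (count: 7)
Total occurrences of 'd': 7

7


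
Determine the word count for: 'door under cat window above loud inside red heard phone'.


Counting words by splitting on spaces:
  Word 1: 'door'
  Word 2: 'under'
  Word 3: 'cat'
  Word 4: 'window'
  Word 5: 'above'
  Word 6: 'loud'
  Word 7: 'inside'
  Word 8: 'red'
  Word 9: 'heard'
  Word 10: 'phone'
Total words: 10

10


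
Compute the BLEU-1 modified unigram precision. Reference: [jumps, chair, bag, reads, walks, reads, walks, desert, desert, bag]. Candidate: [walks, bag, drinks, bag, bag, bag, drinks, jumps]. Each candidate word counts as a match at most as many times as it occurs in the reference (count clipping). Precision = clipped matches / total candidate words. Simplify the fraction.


Reference word counts: {'bag': 2, 'chair': 1, 'desert': 2, 'jumps': 1, 'reads': 2, 'walks': 2}
Checking each candidate word (with clipping):
  'walks' -> in reference (ref count 2, used 1/2) -> match (matches: 1)
  'bag' -> in reference (ref count 2, used 1/2) -> match (matches: 2)
  'drinks' -> not in reference -> no match (matches: 2)
  'bag' -> in reference (ref count 2, used 2/2) -> match (matches: 3)
  'bag' -> ref count 2 already used up (2/2) -> clipped, no match (matches: 3)
  'bag' -> ref count 2 already used up (2/2) -> clipped, no match (matches: 3)
  'drinks' -> not in reference -> no match (matches: 3)
  'jumps' -> in reference (ref count 1, used 1/1) -> match (matches: 4)
Clipped matches: 4, Candidate length: 8
Precision = 4/8 = 1/2

1/2


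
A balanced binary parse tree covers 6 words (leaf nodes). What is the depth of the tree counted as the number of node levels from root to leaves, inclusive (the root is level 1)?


In a balanced binary tree with n leaves the deepest leaf is ceil(log2(n)) edges below the root,
so counting node levels inclusive of root and leaves gives ceil(log2(n)) + 1 levels.
log2(6) = 2.5850
ceil(2.5850) = 3
levels = 3 + 1 = 4

4
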